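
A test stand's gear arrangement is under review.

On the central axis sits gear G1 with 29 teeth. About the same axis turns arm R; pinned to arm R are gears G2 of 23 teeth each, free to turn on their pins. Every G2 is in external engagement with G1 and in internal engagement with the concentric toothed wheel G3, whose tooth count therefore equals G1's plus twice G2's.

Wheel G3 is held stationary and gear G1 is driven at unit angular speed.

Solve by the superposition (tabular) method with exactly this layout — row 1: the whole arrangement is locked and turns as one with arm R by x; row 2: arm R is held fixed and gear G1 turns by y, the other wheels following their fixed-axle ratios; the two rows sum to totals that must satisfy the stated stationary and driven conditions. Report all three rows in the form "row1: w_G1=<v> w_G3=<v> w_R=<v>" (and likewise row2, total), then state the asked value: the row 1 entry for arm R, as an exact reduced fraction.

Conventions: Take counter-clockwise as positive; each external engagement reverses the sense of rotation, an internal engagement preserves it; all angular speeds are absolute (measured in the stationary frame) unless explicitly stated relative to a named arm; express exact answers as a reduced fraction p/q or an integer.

class = planetary set [G3 = 29+2·23 = 75; Willis about the carrier]
row 1 — lock + rotate with arm: ω_sun = ω_ring = ω_arm = x
superposition row 2 [arm held]: sun y, ring −(29/75)·y, arm 0
boundary: total ω_ring = x − (29/75)·y = 0 and total ω_sun = x + y = 1  ⇒  y = 75/104, x = 29/104
row 2 ring = −(29/75)·75/104 = -29/104
totals (row 1 + row 2): sun 29/104 + 75/104 = 1, ring 29/104 + (-29/104) = 0, arm 29/104 + 0 = 29/104
asked cell (row1, arm) = 29/104

row1: w_G1=29/104 w_G3=29/104 w_R=29/104
row2: w_G1=75/104 w_G3=-29/104 w_R=0
total: w_G1=1 w_G3=0 w_R=29/104
asked value: 29/104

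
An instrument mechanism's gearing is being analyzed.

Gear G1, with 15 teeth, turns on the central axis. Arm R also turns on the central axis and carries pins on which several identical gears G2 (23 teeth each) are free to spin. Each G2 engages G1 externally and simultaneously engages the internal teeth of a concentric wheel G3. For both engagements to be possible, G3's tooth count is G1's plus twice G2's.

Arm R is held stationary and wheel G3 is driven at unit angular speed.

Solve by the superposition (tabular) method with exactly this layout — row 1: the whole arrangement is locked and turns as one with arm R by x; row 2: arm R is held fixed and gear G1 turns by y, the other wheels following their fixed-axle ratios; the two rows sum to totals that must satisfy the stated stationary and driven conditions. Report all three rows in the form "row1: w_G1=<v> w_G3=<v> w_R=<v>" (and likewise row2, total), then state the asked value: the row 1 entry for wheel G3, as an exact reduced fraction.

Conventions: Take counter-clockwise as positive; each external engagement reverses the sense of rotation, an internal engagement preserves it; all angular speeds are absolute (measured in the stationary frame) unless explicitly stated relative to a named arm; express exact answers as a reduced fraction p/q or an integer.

row1: w_G1=0 w_G3=0 w_R=0
row2: w_G1=-61/15 w_G3=1 w_R=0
total: w_G1=-61/15 w_G3=1 w_R=0
asked value: 0

topology: planetary set — G1 15T / G2 23T / G3 61T, arm = carrier (Willis)
superposition row 1 [locked train]: every member turns x
superposition row 2 [arm held]: sun y, ring −(15/61)·y, arm 0
boundary: total ω_arm = x = 0 and total ω_ring = x − (15/61)·y = 1  ⇒  y = -61/15, x = 0
row 2 ring = −(15/61)·(-61/15) = 1
totals (row 1 + row 2): sun 0 + (-61/15) = -61/15, ring 0 + 1 = 1, arm 0 + 0 = 0
asked cell (row1, ring) = 0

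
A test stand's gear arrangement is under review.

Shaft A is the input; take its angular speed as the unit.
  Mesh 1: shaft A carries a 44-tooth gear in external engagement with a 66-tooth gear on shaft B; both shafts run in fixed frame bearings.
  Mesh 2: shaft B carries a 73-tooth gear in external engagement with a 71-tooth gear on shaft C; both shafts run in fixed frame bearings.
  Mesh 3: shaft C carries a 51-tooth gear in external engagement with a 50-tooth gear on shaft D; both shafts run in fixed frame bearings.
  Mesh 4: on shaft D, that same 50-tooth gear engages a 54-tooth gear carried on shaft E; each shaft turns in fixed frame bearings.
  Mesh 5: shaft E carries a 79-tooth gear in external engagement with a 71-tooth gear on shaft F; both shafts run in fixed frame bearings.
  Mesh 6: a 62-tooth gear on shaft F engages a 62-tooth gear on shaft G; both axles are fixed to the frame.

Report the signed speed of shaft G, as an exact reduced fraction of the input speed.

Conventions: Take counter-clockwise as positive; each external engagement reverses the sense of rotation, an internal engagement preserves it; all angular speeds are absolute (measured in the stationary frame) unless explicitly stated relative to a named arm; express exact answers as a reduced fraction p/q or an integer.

6-mesh fixed-axis compound train (all bearings frame-fixed)
mesh 1 [44T→66T]: |ω|/ω_in = 1×44/66 = 2/3, sense flips to −
mesh 2 [73T→71T]: |ω|/ω_in = (2/3)×73/71 = 146/213, sense flips to +
mesh 3 [51T→50T]: |ω|/ω_in = (146/213)×51/50 = 1241/1775, sense flips to −
mesh 4 [50T→54T]: |ω|/ω_in = (1241/1775)×50/54 = 1241/1917, sense flips to +
mesh 5 [79T→71T]: |ω|/ω_in = (1241/1917)×79/71 = 98039/136107, sense flips to −
mesh 6 [62T→62T]: |ω|/ω_in = (98039/136107)×62/62 = 98039/136107, sense flips to +
signed output speed (× input speed) = 98039/136107

98039/136107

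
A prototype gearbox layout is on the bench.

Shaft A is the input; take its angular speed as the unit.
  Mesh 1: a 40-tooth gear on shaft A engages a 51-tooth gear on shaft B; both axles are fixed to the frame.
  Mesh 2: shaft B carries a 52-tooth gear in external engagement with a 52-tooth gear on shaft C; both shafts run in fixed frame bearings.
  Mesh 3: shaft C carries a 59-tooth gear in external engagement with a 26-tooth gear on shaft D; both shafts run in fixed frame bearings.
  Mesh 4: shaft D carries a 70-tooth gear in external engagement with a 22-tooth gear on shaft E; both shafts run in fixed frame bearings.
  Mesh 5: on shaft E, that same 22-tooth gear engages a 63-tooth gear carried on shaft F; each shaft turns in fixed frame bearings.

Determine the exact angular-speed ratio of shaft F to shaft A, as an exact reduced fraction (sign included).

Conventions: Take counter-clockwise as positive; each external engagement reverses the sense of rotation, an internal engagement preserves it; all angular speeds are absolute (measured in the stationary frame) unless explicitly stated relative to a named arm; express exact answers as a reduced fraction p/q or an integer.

-11800/5967

class = fixed-axis compound train [5 meshes; 5 ratios multiply, 5 sense flips]
mesh 1 [40T→51T]: running ratio 40/51, sense −
mesh 2 [52T→52T]: running ratio 40/51, sense +
mesh 3 [59T→26T]: running ratio 1180/663, sense −
mesh 4 [70T→22T]: running ratio 41300/7293, sense +
mesh 5 [22T→63T]: running ratio 11800/5967, sense −
ω_out/ω_in = -11800/5967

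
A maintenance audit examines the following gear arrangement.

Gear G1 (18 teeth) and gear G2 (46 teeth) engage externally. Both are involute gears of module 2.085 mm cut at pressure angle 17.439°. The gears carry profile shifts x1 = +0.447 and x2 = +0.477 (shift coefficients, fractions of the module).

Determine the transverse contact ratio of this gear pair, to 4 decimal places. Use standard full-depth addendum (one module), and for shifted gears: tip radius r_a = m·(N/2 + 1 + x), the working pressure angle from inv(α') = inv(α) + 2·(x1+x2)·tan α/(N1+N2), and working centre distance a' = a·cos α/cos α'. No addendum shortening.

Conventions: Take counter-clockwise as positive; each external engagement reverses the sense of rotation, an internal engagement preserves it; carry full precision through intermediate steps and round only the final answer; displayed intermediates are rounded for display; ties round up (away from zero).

1.5793

topology: single-mesh involute geometry — m = 2.085, 18T/46T pair
base radii: r_b1 = 17.902496, r_b2 = 45.750823
tip radii: r_a1 = 21.781995, r_a2 = 51.034545
inv(α') = inv(17.439°) + 2·(+0.447+0.477)·tan α/(18+46) = 0.01883119  ⇒  α' = 21.56129°
a' = a·cos α / cos α' = 66.7200·cos 17.439°/cos 21.56129° = 68.442590
action lengths: √(r_a1²−r_b1²) = 12.407898, √(r_a2²−r_b2²) = 22.613867
base pitch p_b = π·m·cos α = 6.249150
CR = (12.407898 + 22.613867 − 68.442590·sin 21.56129°)/6.249150 = 1.579314
contact ratio ≈ 1.5793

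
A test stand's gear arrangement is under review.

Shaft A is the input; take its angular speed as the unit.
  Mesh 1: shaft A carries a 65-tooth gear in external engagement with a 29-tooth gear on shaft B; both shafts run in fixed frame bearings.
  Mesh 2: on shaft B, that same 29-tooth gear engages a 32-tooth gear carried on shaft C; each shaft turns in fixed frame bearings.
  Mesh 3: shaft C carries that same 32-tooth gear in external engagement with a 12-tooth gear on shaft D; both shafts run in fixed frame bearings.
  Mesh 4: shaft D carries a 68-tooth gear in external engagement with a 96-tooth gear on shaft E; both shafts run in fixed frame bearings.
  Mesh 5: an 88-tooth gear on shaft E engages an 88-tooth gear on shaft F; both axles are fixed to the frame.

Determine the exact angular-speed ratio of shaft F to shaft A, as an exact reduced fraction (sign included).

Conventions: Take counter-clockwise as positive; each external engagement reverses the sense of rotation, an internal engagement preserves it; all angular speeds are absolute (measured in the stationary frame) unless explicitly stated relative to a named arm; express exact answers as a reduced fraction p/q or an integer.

-1105/288

class = fixed-axis compound train [5 meshes; 5 ratios multiply, 5 sense flips]
mesh 1 [65T→29T]: running ratio 65/29, sense −
mesh 2 [29T→32T]: running ratio 65/32, sense +
mesh 3 [32T→12T]: running ratio 65/12, sense −
mesh 4 [68T→96T]: running ratio 1105/288, sense +
mesh 5 [88T→88T]: running ratio 1105/288, sense −
ω_out/ω_in = -1105/288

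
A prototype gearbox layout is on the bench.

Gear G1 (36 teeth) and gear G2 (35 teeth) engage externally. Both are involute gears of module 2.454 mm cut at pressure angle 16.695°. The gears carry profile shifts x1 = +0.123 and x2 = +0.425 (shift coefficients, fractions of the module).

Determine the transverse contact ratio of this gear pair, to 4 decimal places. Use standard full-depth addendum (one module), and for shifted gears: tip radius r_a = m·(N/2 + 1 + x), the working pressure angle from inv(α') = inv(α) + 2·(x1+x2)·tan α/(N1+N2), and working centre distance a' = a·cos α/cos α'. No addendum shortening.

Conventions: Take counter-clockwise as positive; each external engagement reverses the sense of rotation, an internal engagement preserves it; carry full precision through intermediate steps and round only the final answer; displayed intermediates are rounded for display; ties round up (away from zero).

1.7300

class = single-mesh tooth geometry [involute pair 36T × 35T, m = 2.454]
base radii: r_b1 = 42.310043, r_b2 = 41.134764
tip radii: r_a1 = 46.927842, r_a2 = 46.441950
inv(α') = inv(16.695°) + 2·(+0.123+0.425)·tan α/(36+35) = 0.01316628  ⇒  α' = 19.21541°
a' = a·cos α / cos α' = 87.1170·cos 16.695°/cos 19.21541° = 88.367975
action lengths: √(r_a1²−r_b1²) = 20.299819, √(r_a2²−r_b2²) = 21.558894
base pitch p_b = π·m·cos α = 7.384496
CR = (20.299819 + 21.558894 − 88.367975·sin 19.21541°)/7.384496 = 1.729974
contact ratio ≈ 1.7300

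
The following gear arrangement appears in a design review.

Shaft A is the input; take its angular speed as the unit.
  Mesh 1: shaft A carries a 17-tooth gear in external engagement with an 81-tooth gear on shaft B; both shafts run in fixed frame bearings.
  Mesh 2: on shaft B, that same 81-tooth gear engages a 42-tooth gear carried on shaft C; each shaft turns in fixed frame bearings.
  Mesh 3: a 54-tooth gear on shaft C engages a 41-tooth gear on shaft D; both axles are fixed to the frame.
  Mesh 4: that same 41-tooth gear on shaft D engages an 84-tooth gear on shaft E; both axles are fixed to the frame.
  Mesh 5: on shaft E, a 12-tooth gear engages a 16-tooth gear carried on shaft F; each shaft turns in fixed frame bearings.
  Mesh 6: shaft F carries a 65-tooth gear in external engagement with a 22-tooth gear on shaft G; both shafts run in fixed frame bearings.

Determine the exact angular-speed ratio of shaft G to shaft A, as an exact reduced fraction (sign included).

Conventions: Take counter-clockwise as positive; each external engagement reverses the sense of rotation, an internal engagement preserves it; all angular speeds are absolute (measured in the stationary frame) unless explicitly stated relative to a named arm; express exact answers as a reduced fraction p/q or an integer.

class = fixed-axis compound train [6 meshes; 6 ratios multiply, 6 sense flips]
mesh 1 [17T→81T]: running ratio 17/81, sense −
mesh 2 [81T→42T]: running ratio 17/42, sense +
mesh 3 [54T→41T]: running ratio 153/287, sense −
mesh 4 [41T→84T]: running ratio 51/196, sense +
mesh 5 [12T→16T]: running ratio 153/784, sense −
mesh 6 [65T→22T]: running ratio 9945/17248, sense +
ω_out/ω_in = 9945/17248

9945/17248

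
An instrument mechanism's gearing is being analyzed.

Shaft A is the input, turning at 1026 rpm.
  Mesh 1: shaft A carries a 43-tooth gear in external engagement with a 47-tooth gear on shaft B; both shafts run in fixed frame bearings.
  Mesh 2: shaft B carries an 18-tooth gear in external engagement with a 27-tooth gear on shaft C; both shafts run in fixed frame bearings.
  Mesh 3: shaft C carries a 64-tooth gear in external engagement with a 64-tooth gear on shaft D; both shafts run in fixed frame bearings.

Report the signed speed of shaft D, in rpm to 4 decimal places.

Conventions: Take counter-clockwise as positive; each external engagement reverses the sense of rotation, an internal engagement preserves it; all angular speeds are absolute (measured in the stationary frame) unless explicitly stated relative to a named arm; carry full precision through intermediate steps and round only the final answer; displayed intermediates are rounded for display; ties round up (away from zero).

topology: fixed-axis compound train — 3 meshes, A→D
mesh 1 [43T→47T]: ω = 1026.0000×43/47 = 938.6809 rpm, sense flips to −
mesh 2 [18T→27T]: ω = 938.6809×18/27 = 625.7872 rpm, sense flips to +
mesh 3 [64T→64T]: ω = 625.7872×64/64 = 625.7872 rpm, sense flips to −
signed output speed = -625.7872 rpm

-625.7872 rpm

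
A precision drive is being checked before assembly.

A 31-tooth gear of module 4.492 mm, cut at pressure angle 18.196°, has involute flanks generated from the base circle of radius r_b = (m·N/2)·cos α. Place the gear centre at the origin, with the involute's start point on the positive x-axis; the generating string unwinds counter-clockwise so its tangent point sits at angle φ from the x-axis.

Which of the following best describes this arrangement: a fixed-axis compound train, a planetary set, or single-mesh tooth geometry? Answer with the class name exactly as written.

single-mesh involute tooth geometry (31T wheel at module 4.492)
classification: single-mesh tooth geometry

single-mesh tooth geometry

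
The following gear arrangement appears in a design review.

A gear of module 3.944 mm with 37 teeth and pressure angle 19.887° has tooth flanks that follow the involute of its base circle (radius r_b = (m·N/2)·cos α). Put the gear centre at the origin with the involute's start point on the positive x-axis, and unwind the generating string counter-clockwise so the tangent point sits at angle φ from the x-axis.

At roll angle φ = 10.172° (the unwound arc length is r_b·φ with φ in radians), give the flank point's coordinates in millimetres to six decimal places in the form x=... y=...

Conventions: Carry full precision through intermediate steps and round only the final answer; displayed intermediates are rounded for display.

topology: single-mesh involute geometry — m = 3.944, N = 37
pitch radius r_p = m·N/2 = 3.944·37/2 = 72.964000
base radius r_b = r_p·cos α = 72.964000·cos 19.887° = 68.612816
roll angle φ = 10.172° = 0.17753489 rad
x = r_b·(cos φ + φ·sin φ) = 69.685602
y = r_b·(sin φ − φ·cos φ) = 0.127575

x=69.685602 y=0.127575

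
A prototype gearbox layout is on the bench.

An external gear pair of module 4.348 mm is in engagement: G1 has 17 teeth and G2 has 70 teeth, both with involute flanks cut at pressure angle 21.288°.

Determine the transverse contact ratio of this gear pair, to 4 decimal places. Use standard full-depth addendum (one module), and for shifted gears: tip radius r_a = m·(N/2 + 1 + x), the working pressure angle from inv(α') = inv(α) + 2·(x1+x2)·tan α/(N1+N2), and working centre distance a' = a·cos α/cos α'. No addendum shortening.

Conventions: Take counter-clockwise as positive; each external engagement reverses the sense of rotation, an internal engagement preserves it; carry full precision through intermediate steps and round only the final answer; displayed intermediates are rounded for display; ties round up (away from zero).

recognized (one external pair, fixed centres): single-mesh tooth geometry, m = 4.348, N1 = 17, N2 = 70
base radii: r_b1 = 34.436255, r_b2 = 141.796346
tip radii: r_a1 = 41.306000, r_a2 = 156.528000
no profile shift: α' = α, a' = a
action lengths: √(r_a1²−r_b1²) = 22.810742, √(r_a2²−r_b2²) = 66.293372
base pitch p_b = π·m·cos α = 12.727610
CR = (22.810742 + 66.293372 − 189.138000·sin 21.28800°)/12.727610 = 1.605675
contact ratio ≈ 1.6057

1.6057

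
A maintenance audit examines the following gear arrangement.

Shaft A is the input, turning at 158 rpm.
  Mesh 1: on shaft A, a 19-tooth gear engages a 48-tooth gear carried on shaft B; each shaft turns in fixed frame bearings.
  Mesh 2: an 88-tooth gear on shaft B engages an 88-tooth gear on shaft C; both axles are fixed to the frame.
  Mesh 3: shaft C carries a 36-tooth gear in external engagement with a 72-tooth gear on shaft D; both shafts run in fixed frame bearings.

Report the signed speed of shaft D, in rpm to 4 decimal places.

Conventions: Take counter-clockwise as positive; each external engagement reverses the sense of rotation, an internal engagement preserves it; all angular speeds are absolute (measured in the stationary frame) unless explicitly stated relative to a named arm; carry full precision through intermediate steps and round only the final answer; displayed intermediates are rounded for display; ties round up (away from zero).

-31.2708 rpm

topology: fixed-axis compound train — 3 meshes, A→D
mesh 1 [19T→48T]: ω = 158.0000×19/48 = 62.5417 rpm, sense flips to −
mesh 2 [88T→88T]: ω = 62.5417×88/88 = 62.5417 rpm, sense flips to +
mesh 3 [36T→72T]: ω = 62.5417×36/72 = 31.2708 rpm, sense flips to −
signed output speed = -31.2708 rpm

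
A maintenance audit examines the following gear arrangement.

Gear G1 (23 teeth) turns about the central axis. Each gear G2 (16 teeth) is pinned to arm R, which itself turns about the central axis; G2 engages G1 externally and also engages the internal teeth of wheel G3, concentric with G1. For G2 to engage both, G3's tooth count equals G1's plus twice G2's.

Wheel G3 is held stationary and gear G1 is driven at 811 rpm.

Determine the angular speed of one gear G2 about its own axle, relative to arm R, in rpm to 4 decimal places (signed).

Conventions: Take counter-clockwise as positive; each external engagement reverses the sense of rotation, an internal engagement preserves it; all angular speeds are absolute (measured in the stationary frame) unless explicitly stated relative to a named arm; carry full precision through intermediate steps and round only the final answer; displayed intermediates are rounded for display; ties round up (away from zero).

-822.0473 rpm

class = planetary set [G3 = 23+2·16 = 55; Willis about the carrier]
normalise by the input: solve with ω_sun = 1, then scale by 811 rpm
ring teeth: 23 + 2·16 = 55
23(ω_sun−ω_arm) = −55(ω_ring−ω_arm),  ω_ring = 0, ω_sun = 1
23(1−ω_arm) = −55(0−ω_arm)  ⇒  78·ω_arm = 23  ⇒  ω_arm = 23/78
sun–planet mesh: 23·(1−23/78) = −16·(ω_p−ω_arm)  ⇒  ω_p−ω_arm = -1265/1248
scale: ω_p−ω_arm = -1265/1248 × 811 rpm = -822.0473 rpm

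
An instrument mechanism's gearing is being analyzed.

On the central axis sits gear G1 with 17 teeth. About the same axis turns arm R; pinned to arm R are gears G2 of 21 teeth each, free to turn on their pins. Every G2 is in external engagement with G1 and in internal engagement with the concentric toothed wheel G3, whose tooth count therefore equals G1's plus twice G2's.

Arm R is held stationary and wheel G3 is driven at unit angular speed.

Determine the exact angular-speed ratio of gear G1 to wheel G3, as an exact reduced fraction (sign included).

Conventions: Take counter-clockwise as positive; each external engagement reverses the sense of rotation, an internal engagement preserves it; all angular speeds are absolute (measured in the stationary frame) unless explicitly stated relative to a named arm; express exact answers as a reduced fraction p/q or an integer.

-59/17

planetary set (17T centre, 21T on arm, 59T internal) — Willis relation
ring teeth: 17 + 2·21 = 59
17(ω_sun−ω_arm) = −59(ω_ring−ω_arm),  ω_arm = 0, ω_ring = 1
ω_sun = 0 − (59/17)(1−0) = -59/17
ω_out/ω_in = -59/17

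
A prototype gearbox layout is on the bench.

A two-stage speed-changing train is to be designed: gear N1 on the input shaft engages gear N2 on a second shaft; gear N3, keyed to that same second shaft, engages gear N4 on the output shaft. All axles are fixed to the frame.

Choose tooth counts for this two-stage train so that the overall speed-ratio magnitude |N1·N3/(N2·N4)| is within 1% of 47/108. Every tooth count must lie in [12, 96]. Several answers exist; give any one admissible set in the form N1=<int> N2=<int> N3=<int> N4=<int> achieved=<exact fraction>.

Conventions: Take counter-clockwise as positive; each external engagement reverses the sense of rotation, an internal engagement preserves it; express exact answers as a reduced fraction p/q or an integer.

N1=12 N2=16 N3=47 N4=81 achieved=47/108

2-stage fixed-axis compound train for ratio 47/108
target = 47/108 in lowest terms: an exact hit needs N1·N3 = k·47 and N2·N4 = k·108 for one integer k, every count in [12, 96]; additionally prefer no 1:1 stage (N1 ≠ N2, N3 ≠ N4)
k = 1…11: no 1:1-free in-range split of k·47 and k·108 into factor pairs; take k = 12
k = 12: N1·N3 = 564 = 12·47, N2·N4 = 1296 = 16·81
achieved = 12·47/(16·81) = 47/108; |achieved − target| = 0 ≤ 47/10800 ✓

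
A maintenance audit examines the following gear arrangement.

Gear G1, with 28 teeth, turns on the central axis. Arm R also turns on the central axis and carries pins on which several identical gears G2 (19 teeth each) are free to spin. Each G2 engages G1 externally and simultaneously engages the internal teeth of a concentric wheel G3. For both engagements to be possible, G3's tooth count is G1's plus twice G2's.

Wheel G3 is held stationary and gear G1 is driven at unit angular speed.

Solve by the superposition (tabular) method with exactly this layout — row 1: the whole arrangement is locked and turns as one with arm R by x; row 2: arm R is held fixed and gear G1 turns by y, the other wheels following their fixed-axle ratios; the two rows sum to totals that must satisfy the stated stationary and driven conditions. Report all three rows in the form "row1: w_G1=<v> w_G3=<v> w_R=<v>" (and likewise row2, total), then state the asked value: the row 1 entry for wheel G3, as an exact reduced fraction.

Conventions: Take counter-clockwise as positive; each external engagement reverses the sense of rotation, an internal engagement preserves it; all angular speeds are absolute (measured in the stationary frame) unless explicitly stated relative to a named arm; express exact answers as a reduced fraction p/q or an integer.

row1: w_G1=14/47 w_G3=14/47 w_R=14/47
row2: w_G1=33/47 w_G3=-14/47 w_R=0
total: w_G1=1 w_G3=0 w_R=14/47
asked value: 14/47

planetary set (28T centre, 19T on arm, 66T internal) — Willis relation
row 1: whole set turns with the arm by x
row 2: sun turns y, ring = −(28/66)·y, arm 0
boundary: total ω_ring = x − (28/66)·y = 0 and total ω_sun = x + y = 1  ⇒  y = 33/47, x = 14/47
row 2 ring = −(28/66)·33/47 = -14/47
totals (row 1 + row 2): sun 14/47 + 33/47 = 1, ring 14/47 + (-14/47) = 0, arm 14/47 + 0 = 14/47
asked cell (row1, ring) = 14/47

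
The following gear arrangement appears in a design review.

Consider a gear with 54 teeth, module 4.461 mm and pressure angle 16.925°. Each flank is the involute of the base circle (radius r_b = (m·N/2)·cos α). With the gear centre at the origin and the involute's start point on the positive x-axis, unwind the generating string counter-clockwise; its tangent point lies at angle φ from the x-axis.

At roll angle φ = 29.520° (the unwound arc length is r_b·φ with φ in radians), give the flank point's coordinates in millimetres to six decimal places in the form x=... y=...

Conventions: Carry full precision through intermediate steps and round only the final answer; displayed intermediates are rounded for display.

x=129.524015 y=5.115088

single-mesh involute tooth geometry (54T wheel at module 4.461)
pitch radius r_p = m·N/2 = 4.461·54/2 = 120.447000
base radius r_b = r_p·cos α = 120.447000·cos 16.925° = 115.230037
roll angle φ = 29.520° = 0.51522120 rad
x = r_b·(cos φ + φ·sin φ) = 129.524015
y = r_b·(sin φ − φ·cos φ) = 5.115088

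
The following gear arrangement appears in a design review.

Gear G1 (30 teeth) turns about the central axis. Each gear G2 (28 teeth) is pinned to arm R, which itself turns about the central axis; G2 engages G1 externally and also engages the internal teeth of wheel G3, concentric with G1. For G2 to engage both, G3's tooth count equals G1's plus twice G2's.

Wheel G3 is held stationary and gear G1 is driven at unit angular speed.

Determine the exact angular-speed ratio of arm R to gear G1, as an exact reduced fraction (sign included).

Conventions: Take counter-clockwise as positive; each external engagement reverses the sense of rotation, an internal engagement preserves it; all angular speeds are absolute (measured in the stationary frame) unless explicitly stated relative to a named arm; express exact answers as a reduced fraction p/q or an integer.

planetary set (30T centre, 28T on arm, 86T internal) — Willis relation
ring teeth: 30 + 2·28 = 86
30(ω_sun−ω_arm) = −86(ω_ring−ω_arm),  ω_ring = 0, ω_sun = 1
30(1−ω_arm) = −86(0−ω_arm)  ⇒  116·ω_arm = 30  ⇒  ω_arm = 15/58
ω_out/ω_in = 15/58

15/58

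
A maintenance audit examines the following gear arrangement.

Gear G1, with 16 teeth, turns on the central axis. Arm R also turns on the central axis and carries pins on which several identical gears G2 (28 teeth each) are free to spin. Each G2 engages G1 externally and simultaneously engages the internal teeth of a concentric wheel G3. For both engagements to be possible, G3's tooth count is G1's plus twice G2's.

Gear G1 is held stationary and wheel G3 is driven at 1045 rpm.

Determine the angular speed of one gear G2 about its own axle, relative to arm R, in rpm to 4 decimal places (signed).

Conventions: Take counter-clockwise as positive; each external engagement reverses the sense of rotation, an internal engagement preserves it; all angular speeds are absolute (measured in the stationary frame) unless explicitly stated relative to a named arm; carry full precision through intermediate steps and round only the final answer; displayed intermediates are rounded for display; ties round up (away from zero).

+488.5714 rpm

topology: planetary set — G1 16T / G2 28T / G3 72T, arm = carrier (Willis)
normalise by the input: solve with ω_ring = 1, then scale by 1045 rpm
ring teeth: 16 + 2·28 = 72
16(ω_sun−ω_arm) = −72(ω_ring−ω_arm),  ω_sun = 0, ω_ring = 1
16(0−ω_arm) = −72(1−ω_arm)  ⇒  88·ω_arm = 72  ⇒  ω_arm = 9/11
sun–planet mesh: 16·(0−9/11) = −28·(ω_p−ω_arm)  ⇒  ω_p−ω_arm = 36/77
scale: ω_p−ω_arm = 36/77 × 1045 rpm = +488.5714 rpm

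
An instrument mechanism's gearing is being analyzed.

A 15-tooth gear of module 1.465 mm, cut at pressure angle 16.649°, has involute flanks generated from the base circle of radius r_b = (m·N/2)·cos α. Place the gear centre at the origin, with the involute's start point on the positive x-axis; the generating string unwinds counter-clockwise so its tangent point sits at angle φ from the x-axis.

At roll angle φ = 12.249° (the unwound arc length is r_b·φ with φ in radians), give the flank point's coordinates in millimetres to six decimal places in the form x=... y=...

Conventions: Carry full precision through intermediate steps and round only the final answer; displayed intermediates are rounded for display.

topology: single-mesh involute geometry — m = 1.465, N = 15
pitch radius r_p = m·N/2 = 1.465·15/2 = 10.987500
base radius r_b = r_p·cos α = 10.987500·cos 16.649° = 10.526881
roll angle φ = 12.249° = 0.21378538 rad
x = r_b·(cos φ + φ·sin φ) = 10.764701
y = r_b·(sin φ − φ·cos φ) = 0.034129

x=10.764701 y=0.034129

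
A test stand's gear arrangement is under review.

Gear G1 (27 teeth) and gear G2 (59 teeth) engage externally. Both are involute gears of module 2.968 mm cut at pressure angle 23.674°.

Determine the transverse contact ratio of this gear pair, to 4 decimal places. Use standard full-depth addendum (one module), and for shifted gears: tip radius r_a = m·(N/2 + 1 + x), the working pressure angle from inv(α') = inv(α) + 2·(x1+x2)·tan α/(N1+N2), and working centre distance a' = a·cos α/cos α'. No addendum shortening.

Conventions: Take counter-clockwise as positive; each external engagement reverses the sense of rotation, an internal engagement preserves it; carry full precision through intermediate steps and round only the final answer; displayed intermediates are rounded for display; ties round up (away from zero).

recognized (one external pair, fixed centres): single-mesh tooth geometry, m = 2.968, N1 = 27, N2 = 59
base radii: r_b1 = 36.696073, r_b2 = 80.187716
tip radii: r_a1 = 43.036000, r_a2 = 90.524000
no profile shift: α' = α, a' = a
action lengths: √(r_a1²−r_b1²) = 22.483227, √(r_a2²−r_b2²) = 42.006247
base pitch p_b = π·m·cos α = 8.539564
CR = (22.483227 + 42.006247 − 127.624000·sin 23.67400°)/8.539564 = 1.550937
contact ratio ≈ 1.5509

1.5509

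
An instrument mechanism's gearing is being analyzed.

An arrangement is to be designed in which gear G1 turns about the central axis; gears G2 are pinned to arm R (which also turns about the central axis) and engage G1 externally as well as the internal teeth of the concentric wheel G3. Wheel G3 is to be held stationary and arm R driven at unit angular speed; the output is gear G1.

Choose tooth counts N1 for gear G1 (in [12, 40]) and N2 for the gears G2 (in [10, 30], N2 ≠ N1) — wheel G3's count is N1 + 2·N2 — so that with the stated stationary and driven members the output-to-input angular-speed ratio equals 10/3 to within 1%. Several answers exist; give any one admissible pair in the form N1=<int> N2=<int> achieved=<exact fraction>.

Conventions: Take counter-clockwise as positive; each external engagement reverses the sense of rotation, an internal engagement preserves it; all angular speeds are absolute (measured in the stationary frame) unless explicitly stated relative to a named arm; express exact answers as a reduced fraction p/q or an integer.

N1=15 N2=10 achieved=10/3

planetary set to be sized for 10/3 (Willis relation)
Willis with ω_ring = 0: ω_sun/ω_arm = (N1+N3)/N1; set equal to 10/3  ⇒  N3/N1 = 10/3 − 1 = 7/3
N3 = N1 + 2·N2  ⇒  N2/N1 = (N3/N1 − 1)/2 = (7/3 − 1)/2 = 2/3
smallest multiple with N1 ≥ 12 and N2 ≥ 10: k = 5  ⇒  N1 = 5·3 = 15, N2 = 5·2 = 10 (N1 ≤ 40, N2 ≤ 30, N2 ≠ N1 ✓), N3 = 15 + 2·10 = 35
check: (N1+N3)/N1 with N1 = 15, N3 = 35 gives 10/3; |achieved − target| = 0 ≤ 1/30 ✓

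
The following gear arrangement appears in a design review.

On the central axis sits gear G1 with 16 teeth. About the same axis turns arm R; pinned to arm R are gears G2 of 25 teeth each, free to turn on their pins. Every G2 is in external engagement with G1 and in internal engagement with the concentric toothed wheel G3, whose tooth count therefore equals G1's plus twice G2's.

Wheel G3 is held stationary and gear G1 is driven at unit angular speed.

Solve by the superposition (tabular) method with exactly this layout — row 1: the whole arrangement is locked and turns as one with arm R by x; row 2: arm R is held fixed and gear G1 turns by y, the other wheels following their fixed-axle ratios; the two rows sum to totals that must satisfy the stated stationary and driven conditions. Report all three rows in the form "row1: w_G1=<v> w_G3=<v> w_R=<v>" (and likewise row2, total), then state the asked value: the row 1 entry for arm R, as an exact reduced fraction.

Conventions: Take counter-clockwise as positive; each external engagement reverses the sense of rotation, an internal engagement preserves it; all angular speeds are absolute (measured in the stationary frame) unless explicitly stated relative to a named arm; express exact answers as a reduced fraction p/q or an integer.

row1: w_G1=8/41 w_G3=8/41 w_R=8/41
row2: w_G1=33/41 w_G3=-8/41 w_R=0
total: w_G1=1 w_G3=0 w_R=8/41
asked value: 8/41

class = planetary set [G3 = 16+2·25 = 66; Willis about the carrier]
row 1 (train locked, turned with arm): all members turn x
superposition row 2 [arm held]: sun y, ring −(16/66)·y, arm 0
boundary: total ω_ring = x − (16/66)·y = 0 and total ω_sun = x + y = 1  ⇒  y = 33/41, x = 8/41
row 2 ring = −(16/66)·33/41 = -8/41
totals (row 1 + row 2): sun 8/41 + 33/41 = 1, ring 8/41 + (-8/41) = 0, arm 8/41 + 0 = 8/41
asked cell (row1, arm) = 8/41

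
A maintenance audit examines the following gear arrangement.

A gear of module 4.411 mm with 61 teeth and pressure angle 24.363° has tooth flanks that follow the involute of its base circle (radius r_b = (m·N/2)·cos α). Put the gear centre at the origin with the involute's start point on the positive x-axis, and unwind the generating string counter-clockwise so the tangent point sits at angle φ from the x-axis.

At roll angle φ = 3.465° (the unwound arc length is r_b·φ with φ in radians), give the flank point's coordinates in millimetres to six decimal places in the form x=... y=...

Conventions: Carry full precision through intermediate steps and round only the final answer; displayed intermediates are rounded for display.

x=122.779052 y=0.009032

recognized (one wheel, involute flank): single-mesh tooth geometry, m = 4.411, N = 61
pitch radius r_p = m·N/2 = 4.411·61/2 = 134.535500
base radius r_b = r_p·cos α = 134.535500·cos 24.363° = 122.555146
roll angle φ = 3.465° = 0.06047566 rad
x = r_b·(cos φ + φ·sin φ) = 122.779052
y = r_b·(sin φ − φ·cos φ) = 0.009032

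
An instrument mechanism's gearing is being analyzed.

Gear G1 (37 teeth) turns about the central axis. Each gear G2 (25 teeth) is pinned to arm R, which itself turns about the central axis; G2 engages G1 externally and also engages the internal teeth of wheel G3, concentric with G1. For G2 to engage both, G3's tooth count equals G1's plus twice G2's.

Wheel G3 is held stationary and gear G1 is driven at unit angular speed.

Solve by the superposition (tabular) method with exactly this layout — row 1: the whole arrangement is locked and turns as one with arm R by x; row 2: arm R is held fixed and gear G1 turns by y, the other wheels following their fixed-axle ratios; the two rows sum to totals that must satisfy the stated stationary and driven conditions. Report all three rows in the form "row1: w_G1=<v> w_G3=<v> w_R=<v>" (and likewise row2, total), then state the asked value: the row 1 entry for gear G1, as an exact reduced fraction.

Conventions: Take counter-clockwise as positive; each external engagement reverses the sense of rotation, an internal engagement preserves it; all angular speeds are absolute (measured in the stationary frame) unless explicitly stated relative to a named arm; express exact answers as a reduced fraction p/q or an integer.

topology: planetary set — G1 37T / G2 25T / G3 87T, arm = carrier (Willis)
row 1 (train locked, turned with arm): all members turn x
row 2: sun turns y, ring = −(37/87)·y, arm 0
boundary: total ω_ring = x − (37/87)·y = 0 and total ω_sun = x + y = 1  ⇒  y = 87/124, x = 37/124
row 2 ring = −(37/87)·87/124 = -37/124
totals (row 1 + row 2): sun 37/124 + 87/124 = 1, ring 37/124 + (-37/124) = 0, arm 37/124 + 0 = 37/124
asked cell (row1, sun) = 37/124

row1: w_G1=37/124 w_G3=37/124 w_R=37/124
row2: w_G1=87/124 w_G3=-37/124 w_R=0
total: w_G1=1 w_G3=0 w_R=37/124
asked value: 37/124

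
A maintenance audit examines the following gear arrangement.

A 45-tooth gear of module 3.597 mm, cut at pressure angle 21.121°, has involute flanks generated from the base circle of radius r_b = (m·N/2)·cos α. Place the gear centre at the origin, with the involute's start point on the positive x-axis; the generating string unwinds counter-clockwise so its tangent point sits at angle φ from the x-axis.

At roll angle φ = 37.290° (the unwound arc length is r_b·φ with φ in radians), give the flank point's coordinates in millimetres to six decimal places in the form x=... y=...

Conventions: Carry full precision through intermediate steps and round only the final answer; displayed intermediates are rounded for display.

x=89.831153 y=6.648149

class = single-mesh tooth geometry [base-circle involute, m = 3.597, 45T]
pitch radius r_p = m·N/2 = 3.597·45/2 = 80.932500
base radius r_b = r_p·cos α = 80.932500·cos 21.121° = 75.495578
roll angle φ = 37.290° = 0.65083328 rad
x = r_b·(cos φ + φ·sin φ) = 89.831153
y = r_b·(sin φ − φ·cos φ) = 6.648149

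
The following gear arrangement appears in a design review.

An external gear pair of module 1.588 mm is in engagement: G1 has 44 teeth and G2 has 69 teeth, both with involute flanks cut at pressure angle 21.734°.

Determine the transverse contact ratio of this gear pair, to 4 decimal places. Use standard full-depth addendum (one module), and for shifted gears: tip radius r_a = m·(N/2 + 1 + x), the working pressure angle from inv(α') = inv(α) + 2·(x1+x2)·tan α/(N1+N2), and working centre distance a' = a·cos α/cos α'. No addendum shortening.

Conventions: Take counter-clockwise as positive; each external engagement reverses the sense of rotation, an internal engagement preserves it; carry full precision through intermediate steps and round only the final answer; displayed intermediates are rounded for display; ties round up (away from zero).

topology: single-mesh involute geometry — m = 1.588, 44T/69T pair
base radii: r_b1 = 32.452504, r_b2 = 50.891427
tip radii: r_a1 = 36.524000, r_a2 = 56.374000
no profile shift: α' = α, a' = a
action lengths: √(r_a1²−r_b1²) = 16.758208, √(r_a2²−r_b2²) = 24.250577
base pitch p_b = π·m·cos α = 4.634207
CR = (16.758208 + 24.250577 − 89.722000·sin 21.73400°)/4.634207 = 1.679878
contact ratio ≈ 1.6799

1.6799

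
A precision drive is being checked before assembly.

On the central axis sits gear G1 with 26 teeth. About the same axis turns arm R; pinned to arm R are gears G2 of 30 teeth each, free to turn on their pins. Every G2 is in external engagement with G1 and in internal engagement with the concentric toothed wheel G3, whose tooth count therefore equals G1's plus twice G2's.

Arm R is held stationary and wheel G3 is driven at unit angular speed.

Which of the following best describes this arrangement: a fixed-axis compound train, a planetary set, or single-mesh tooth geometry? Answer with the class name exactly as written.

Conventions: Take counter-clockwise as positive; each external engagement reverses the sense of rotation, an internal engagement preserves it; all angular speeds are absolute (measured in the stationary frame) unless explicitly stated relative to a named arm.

planetary set

topology: planetary set — G1 26T / G2 30T / G3 86T, arm = carrier (Willis)
classification: planetary set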